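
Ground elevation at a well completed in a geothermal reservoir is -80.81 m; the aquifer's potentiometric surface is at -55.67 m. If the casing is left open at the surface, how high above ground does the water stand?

≈ 25.14 m above ground

Water rises to the potentiometric surface, so the rise above ground = -55.67 − (-80.81) = 25.14 m.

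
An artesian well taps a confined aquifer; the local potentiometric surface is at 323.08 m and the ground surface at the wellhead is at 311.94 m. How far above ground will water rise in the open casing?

Water rises to the potentiometric surface, so the rise above ground = 323.08 − 311.94 = 11.14 m.

≈ 11.14 m above ground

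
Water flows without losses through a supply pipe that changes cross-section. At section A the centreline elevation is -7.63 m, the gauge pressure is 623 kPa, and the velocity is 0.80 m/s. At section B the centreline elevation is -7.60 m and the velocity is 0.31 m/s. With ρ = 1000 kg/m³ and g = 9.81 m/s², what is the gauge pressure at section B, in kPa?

P₂ ≈ 623 kPa

Pressure head at A: ψ₁ = P₁/(ρg) = 623×1000 / (1000 × 9.81) = 63.51 m.
Velocity heads: v₁²/2g = 0.80²/19.62 = 0.033 m; v₂²/2g = 0.31²/19.62 = 0.005 m.
Total head H = z₁ + ψ₁ + v₁²/2g = -7.63 + 63.51 + 0.033 = 55.91 m.
ψ₂ = H − z₂ − v₂²/2g = 55.91 − (-7.60) − 0.005 = 63.50 m.
P₂ = ρgψ₂ = 1000 × 9.81 × 63.50 ≈ 623 kPa.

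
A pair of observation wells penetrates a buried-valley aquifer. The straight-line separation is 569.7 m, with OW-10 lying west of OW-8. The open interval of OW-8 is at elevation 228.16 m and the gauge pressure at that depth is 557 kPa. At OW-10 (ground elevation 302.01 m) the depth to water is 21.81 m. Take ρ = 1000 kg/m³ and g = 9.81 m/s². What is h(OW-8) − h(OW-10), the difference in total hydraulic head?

Pressure head at OW-8: ψ = P/(ρg) = 557×1000 / (1000 × 9.81) = 56.78 m.
Total head at OW-8: h = z + ψ = 228.16 + 56.78 = 284.94 m.
Total head at OW-10: h = 302.01 − 21.81 = 280.20 m.
Head difference: h(OW-8) − h(OW-10) = 284.94 − 280.20 = 4.74 m.

Δh ≈ 4.74 m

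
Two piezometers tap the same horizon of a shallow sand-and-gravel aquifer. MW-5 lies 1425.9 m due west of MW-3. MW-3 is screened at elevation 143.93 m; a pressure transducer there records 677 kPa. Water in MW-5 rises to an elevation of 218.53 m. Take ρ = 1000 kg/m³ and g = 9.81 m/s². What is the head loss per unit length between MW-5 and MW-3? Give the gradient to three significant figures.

Pressure head at MW-3: ψ = P/(ρg) = 677×1000 / (1000 × 9.81) = 69.01 m.
Total head at MW-3: h = z + ψ = 143.93 + 69.01 = 212.94 m.
Total head at MW-5: h = 218.53 m (water level in the piezometer is the total head).
Head difference: h(MW-3) − h(MW-5) = 212.94 − 218.53 = -5.59 m.
Hydraulic gradient: i = |Δh| / L = 5.59 / 1425.9 = 0.00392.

i ≈ 0.00392 m/m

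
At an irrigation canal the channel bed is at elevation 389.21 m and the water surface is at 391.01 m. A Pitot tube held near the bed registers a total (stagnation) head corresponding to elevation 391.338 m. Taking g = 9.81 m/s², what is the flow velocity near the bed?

v ≈ 2.54 m/s

Near the bed, under hydrostatic conditions, the piezometric head (z + ψ) equals the free-surface elevation, 391.01 m.
Velocity head = total − piezometric = 391.338 − 391.01 = 0.328 m.
v = √(2g·h_v) = √(2 × 9.81 × 0.328) = 2.54 m/s.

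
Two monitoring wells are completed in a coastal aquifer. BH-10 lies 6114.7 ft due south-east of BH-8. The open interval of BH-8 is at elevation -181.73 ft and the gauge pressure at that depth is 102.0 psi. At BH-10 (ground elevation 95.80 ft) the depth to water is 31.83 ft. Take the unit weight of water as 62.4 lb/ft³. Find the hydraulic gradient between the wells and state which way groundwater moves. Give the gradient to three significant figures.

Pressure head at BH-8: ψ = 144·P/γ = 144 × 102.0 / 62.4 = 235.38 ft.
Total head at BH-8: h = z + ψ = -181.73 + 235.38 = 53.65 ft.
Total head at BH-10: h = 95.80 − 31.83 = 63.97 ft.
Head difference: h(BH-8) − h(BH-10) = 53.65 − 63.97 = -10.32 ft.
Hydraulic gradient: i = |Δh| / L = 10.32 / 6114.7 = 0.00169.
Flow is from higher to lower head: from BH-10 toward BH-8, i.e. toward the north-west.

i ≈ 0.00169; groundwater flows toward the north-west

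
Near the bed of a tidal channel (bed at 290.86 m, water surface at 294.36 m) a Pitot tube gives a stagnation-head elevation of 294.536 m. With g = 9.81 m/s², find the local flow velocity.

v ≈ 1.86 m/s

Near the bed, under hydrostatic conditions, the piezometric head (z + ψ) equals the free-surface elevation, 294.36 m.
Velocity head = total − piezometric = 294.536 − 294.36 = 0.176 m.
v = √(2g·h_v) = √(2 × 9.81 × 0.176) = 1.86 m/s.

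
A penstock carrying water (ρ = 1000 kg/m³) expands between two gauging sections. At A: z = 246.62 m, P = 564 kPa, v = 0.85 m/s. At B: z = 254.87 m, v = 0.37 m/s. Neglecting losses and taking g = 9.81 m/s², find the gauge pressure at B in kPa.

Pressure head at A: ψ₁ = P₁/(ρg) = 564×1000 / (1000 × 9.81) = 57.49 m.
Velocity heads: v₁²/2g = 0.85²/19.62 = 0.037 m; v₂²/2g = 0.37²/19.62 = 0.007 m.
Total head H = z₁ + ψ₁ + v₁²/2g = 246.62 + 57.49 + 0.037 = 304.15 m.
ψ₂ = H − z₂ − v₂²/2g = 304.15 − 254.87 − 0.007 = 49.27 m.
P₂ = ρgψ₂ = 1000 × 9.81 × 49.27 ≈ 483 kPa.

P₂ ≈ 483 kPa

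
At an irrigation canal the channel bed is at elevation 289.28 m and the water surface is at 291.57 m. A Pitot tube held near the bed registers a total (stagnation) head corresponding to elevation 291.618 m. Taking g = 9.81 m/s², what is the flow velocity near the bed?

v ≈ 0.970 m/s

Near the bed, under hydrostatic conditions, the piezometric head (z + ψ) equals the free-surface elevation, 291.57 m.
Velocity head = total − piezometric = 291.618 − 291.57 = 0.048 m.
v = √(2g·h_v) = √(2 × 9.81 × 0.048) = 0.970 m/s.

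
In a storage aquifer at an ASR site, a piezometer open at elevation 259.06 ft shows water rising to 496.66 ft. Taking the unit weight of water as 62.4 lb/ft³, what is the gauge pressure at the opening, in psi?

Pressure head ψ = h − z = 496.66 − 259.06 = 237.60 ft.
P = γ·ψ / 144 = 62.4 × 237.60 / 144 = 103 psi.

P ≈ 103 psi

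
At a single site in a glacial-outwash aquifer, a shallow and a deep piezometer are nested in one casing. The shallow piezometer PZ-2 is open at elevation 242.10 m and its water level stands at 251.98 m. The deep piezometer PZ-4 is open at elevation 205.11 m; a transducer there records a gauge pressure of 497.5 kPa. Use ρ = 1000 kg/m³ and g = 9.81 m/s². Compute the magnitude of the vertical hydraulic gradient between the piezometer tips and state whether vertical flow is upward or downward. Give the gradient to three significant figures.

Total head at PZ-2: h = 251.98 m (water level in the standpipe).
Pressure head at PZ-4: ψ = P/(ρg) = 497.5×1000 / (1000 × 9.81) = 50.71 m.
Total head at PZ-4: h = z + ψ = 205.11 + 50.71 = 255.82 m.
Δh = h(PZ-2) − h(PZ-4) = 251.98 − 255.82 = -3.84 m.
Vertical separation Δz = 242.10 − 205.11 = 36.99 m.
|i_v| = |Δh| / Δz = 3.84 / 36.99 = 0.104.
Head is higher in the deep piezometer, so vertical flow is upward (discharge condition).

|i_v| ≈ 0.104; vertical flow is upward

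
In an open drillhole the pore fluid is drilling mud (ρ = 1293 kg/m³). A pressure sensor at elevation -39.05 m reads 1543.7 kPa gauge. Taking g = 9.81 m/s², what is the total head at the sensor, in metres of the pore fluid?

h ≈ 82.65 m

ψ = P/(ρg) = 1543.7×1000 / (1293 × 9.81) = 121.70 m.
h = z + ψ = -39.05 + 121.70 = 82.65 m.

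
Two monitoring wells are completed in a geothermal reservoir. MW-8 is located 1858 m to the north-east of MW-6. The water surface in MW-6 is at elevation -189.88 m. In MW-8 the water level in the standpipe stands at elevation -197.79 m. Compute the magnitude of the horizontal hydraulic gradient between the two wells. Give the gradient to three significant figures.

i ≈ 0.00426

Total head at MW-6: h = -189.88 m (water level in the piezometer is the total head).
Total head at MW-8: h = -197.79 m (water level in the piezometer is the total head).
Head difference: h(MW-6) − h(MW-8) = -189.88 − (-197.79) = 7.91 m.
Hydraulic gradient: i = |Δh| / L = 7.91 / 1858 = 0.00426.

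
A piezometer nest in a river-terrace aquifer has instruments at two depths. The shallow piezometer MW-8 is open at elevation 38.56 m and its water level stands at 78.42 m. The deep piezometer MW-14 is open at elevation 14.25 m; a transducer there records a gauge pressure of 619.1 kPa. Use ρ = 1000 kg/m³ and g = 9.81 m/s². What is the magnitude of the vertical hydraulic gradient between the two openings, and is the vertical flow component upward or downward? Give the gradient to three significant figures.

Total head at MW-8: h = 78.42 m (water level in the standpipe).
Pressure head at MW-14: ψ = P/(ρg) = 619.1×1000 / (1000 × 9.81) = 63.11 m.
Total head at MW-14: h = z + ψ = 14.25 + 63.11 = 77.36 m.
Δh = h(MW-8) − h(MW-14) = 78.42 − 77.36 = 1.06 m.
Vertical separation Δz = 38.56 − 14.25 = 24.31 m.
|i_v| = |Δh| / Δz = 1.06 / 24.31 = 0.0436.
Head is higher in the shallow piezometer, so vertical flow is downward (recharge condition).

|i_v| ≈ 0.0436; vertical flow is downward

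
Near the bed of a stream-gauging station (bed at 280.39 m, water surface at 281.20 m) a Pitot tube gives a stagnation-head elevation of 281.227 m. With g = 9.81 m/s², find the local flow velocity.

v ≈ 0.728 m/s

Near the bed, under hydrostatic conditions, the piezometric head (z + ψ) equals the free-surface elevation, 281.20 m.
Velocity head = total − piezometric = 281.227 − 281.20 = 0.027 m.
v = √(2g·h_v) = √(2 × 9.81 × 0.027) = 0.728 m/s.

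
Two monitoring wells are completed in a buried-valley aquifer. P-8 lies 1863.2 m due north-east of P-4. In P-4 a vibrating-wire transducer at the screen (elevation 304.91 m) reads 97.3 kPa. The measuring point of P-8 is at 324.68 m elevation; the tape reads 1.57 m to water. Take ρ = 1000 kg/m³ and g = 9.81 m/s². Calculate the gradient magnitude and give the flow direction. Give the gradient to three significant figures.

i ≈ 0.00444; groundwater flows toward the south-west

Pressure head at P-4: ψ = P/(ρg) = 97.3×1000 / (1000 × 9.81) = 9.92 m.
Total head at P-4: h = z + ψ = 304.91 + 9.92 = 314.83 m.
Total head at P-8: h = 324.68 − 1.57 = 323.11 m.
Head difference: h(P-4) − h(P-8) = 314.83 − 323.11 = -8.28 m.
Hydraulic gradient: i = |Δh| / L = 8.28 / 1863.2 = 0.00444.
Flow is from higher to lower head: from P-8 toward P-4, i.e. toward the south-west.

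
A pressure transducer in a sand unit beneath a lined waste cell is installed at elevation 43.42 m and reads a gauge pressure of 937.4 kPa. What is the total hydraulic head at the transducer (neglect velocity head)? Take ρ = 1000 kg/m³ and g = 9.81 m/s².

h ≈ 138.98 m

ψ = P/(ρg) = 937.4×1000 / (1000 × 9.81) = 95.56 m.
h = z + ψ = 43.42 + 95.56 = 138.98 m.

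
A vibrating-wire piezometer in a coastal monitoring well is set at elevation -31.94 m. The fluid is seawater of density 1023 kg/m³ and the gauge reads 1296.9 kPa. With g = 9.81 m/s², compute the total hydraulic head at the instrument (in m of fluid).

h ≈ 97.29 m

ψ = P/(ρg) = 1296.9×1000 / (1023 × 9.81) = 129.23 m.
h = z + ψ = -31.94 + 129.23 = 97.29 m.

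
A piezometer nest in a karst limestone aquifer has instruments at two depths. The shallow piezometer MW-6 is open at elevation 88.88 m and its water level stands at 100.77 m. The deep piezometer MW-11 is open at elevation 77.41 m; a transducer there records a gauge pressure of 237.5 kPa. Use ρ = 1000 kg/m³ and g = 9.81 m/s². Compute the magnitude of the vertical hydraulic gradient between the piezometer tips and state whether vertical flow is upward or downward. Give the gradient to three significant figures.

Total head at MW-6: h = 100.77 m (water level in the standpipe).
Pressure head at MW-11: ψ = P/(ρg) = 237.5×1000 / (1000 × 9.81) = 24.21 m.
Total head at MW-11: h = z + ψ = 77.41 + 24.21 = 101.62 m.
Δh = h(MW-6) − h(MW-11) = 100.77 − 101.62 = -0.85 m.
Vertical separation Δz = 88.88 − 77.41 = 11.47 m.
|i_v| = |Δh| / Δz = 0.85 / 11.47 = 0.0741.
Head is higher in the deep piezometer, so vertical flow is upward (discharge condition).

|i_v| ≈ 0.0741; vertical flow is upward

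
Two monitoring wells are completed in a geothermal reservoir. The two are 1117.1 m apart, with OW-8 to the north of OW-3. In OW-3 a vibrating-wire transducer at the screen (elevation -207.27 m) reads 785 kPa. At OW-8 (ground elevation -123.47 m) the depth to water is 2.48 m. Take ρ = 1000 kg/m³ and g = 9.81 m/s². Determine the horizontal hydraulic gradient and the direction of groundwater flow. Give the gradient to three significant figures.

Pressure head at OW-3: ψ = P/(ρg) = 785×1000 / (1000 × 9.81) = 80.02 m.
Total head at OW-3: h = z + ψ = -207.27 + 80.02 = -127.25 m.
Total head at OW-8: h = -123.47 − 2.48 = -125.95 m.
Head difference: h(OW-3) − h(OW-8) = -127.25 − (-125.95) = -1.30 m.
Hydraulic gradient: i = |Δh| / L = 1.30 / 1117.1 = 0.00116.
Flow is from higher to lower head: from OW-8 toward OW-3, i.e. toward the south.

i ≈ 0.00116; groundwater flows toward the south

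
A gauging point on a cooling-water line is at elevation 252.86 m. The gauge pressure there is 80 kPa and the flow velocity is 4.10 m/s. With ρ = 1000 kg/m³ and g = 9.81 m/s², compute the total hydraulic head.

Pressure head ψ = P/(ρg) = 80×1000 / (1000 × 9.81) = 8.15 m.
Velocity head = v²/(2g) = 4.10² / (2 × 9.81) = 0.857 m.
h = z + ψ + v²/(2g) = 252.86 + 8.15 + 0.857 = 261.87 m.

h ≈ 261.87 m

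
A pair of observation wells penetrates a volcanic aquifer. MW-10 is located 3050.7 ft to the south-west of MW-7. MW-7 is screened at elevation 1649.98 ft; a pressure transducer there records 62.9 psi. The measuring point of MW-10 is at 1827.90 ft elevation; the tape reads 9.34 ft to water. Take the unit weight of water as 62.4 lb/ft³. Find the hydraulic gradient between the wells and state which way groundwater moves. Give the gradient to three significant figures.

i ≈ 0.00768; groundwater flows toward the north-east

Pressure head at MW-7: ψ = 144·P/γ = 144 × 62.9 / 62.4 = 145.15 ft.
Total head at MW-7: h = z + ψ = 1649.98 + 145.15 = 1795.13 ft.
Total head at MW-10: h = 1827.90 − 9.34 = 1818.56 ft.
Head difference: h(MW-7) − h(MW-10) = 1795.13 − 1818.56 = -23.43 ft.
Hydraulic gradient: i = |Δh| / L = 23.43 / 3050.7 = 0.00768.
Flow is from higher to lower head: from MW-10 toward MW-7, i.e. toward the north-east.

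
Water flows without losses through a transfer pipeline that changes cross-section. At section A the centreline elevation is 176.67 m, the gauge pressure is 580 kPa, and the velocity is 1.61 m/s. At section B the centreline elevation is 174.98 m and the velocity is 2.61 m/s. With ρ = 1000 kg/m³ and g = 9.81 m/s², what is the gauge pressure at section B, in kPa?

P₂ ≈ 594 kPa

Pressure head at A: ψ₁ = P₁/(ρg) = 580×1000 / (1000 × 9.81) = 59.12 m.
Velocity heads: v₁²/2g = 1.61²/19.62 = 0.132 m; v₂²/2g = 2.61²/19.62 = 0.347 m.
Total head H = z₁ + ψ₁ + v₁²/2g = 176.67 + 59.12 + 0.132 = 235.92 m.
ψ₂ = H − z₂ − v₂²/2g = 235.92 − 174.98 − 0.347 = 60.59 m.
P₂ = ρgψ₂ = 1000 × 9.81 × 60.59 ≈ 594 kPa.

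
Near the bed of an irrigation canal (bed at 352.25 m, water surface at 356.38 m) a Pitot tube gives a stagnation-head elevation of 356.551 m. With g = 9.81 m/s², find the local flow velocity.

v ≈ 1.83 m/s

Near the bed, under hydrostatic conditions, the piezometric head (z + ψ) equals the free-surface elevation, 356.38 m.
Velocity head = total − piezometric = 356.551 − 356.38 = 0.171 m.
v = √(2g·h_v) = √(2 × 9.81 × 0.171) = 1.83 m/s.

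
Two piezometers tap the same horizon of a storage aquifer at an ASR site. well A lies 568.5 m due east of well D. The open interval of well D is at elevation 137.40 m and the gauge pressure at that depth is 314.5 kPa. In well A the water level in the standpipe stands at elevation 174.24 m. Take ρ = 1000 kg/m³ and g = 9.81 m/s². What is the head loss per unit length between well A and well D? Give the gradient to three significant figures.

Pressure head at well D: ψ = P/(ρg) = 314.5×1000 / (1000 × 9.81) = 32.06 m.
Total head at well D: h = z + ψ = 137.40 + 32.06 = 169.46 m.
Total head at well A: h = 174.24 m (water level in the piezometer is the total head).
Head difference: h(well D) − h(well A) = 169.46 − 174.24 = -4.78 m.
Hydraulic gradient: i = |Δh| / L = 4.78 / 568.5 = 0.00841.

i ≈ 0.00841 m/m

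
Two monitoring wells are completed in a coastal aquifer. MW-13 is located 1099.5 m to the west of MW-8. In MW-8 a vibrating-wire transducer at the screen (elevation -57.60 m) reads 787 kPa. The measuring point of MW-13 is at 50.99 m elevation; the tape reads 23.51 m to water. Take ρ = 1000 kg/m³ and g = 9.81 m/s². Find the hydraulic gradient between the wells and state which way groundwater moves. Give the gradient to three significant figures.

Pressure head at MW-8: ψ = P/(ρg) = 787×1000 / (1000 × 9.81) = 80.22 m.
Total head at MW-8: h = z + ψ = -57.60 + 80.22 = 22.62 m.
Total head at MW-13: h = 50.99 − 23.51 = 27.48 m.
Head difference: h(MW-8) − h(MW-13) = 22.62 − 27.48 = -4.86 m.
Hydraulic gradient: i = |Δh| / L = 4.86 / 1099.5 = 0.00442.
Flow is from higher to lower head: from MW-13 toward MW-8, i.e. toward the east.

i ≈ 0.00442; groundwater flows toward the east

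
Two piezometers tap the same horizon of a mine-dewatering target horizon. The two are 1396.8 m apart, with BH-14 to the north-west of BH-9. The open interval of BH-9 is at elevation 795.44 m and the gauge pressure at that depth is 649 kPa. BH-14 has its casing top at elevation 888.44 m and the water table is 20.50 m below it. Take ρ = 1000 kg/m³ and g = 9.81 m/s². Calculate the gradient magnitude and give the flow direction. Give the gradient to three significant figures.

i ≈ 0.00454; groundwater flows toward the south-east

Pressure head at BH-9: ψ = P/(ρg) = 649×1000 / (1000 × 9.81) = 66.16 m.
Total head at BH-9: h = z + ψ = 795.44 + 66.16 = 861.60 m.
Total head at BH-14: h = 888.44 − 20.50 = 867.94 m.
Head difference: h(BH-9) − h(BH-14) = 861.60 − 867.94 = -6.34 m.
Hydraulic gradient: i = |Δh| / L = 6.34 / 1396.8 = 0.00454.
Flow is from higher to lower head: from BH-14 toward BH-9, i.e. toward the south-east.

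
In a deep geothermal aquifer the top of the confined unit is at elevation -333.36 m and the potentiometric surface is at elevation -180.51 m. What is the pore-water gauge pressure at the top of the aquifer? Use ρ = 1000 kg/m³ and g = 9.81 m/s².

P ≈ 1500 kPa

Pressure head at the aquifer top: ψ = h − z = -180.51 − (-333.36) = 152.85 m.
P = ρgψ = 1000 × 9.81 × 152.85 = 1499459 Pa ≈ 1500 kPa.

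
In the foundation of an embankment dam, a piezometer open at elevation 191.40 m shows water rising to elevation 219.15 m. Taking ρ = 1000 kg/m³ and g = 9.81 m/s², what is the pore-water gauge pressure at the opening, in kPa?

P ≈ 272 kPa

Pressure head ψ = h − z = 219.15 − 191.40 = 27.75 m.
P = ρgψ = 1000 × 9.81 × 27.75 = 272228 Pa ≈ 272 kPa.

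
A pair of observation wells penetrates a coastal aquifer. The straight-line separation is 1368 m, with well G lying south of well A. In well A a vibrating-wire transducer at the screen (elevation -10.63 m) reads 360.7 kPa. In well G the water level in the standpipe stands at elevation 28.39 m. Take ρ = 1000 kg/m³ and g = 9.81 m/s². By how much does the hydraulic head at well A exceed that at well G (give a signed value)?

Pressure head at well A: ψ = P/(ρg) = 360.7×1000 / (1000 × 9.81) = 36.77 m.
Total head at well A: h = z + ψ = -10.63 + 36.77 = 26.14 m.
Total head at well G: h = 28.39 m (water level in the piezometer is the total head).
Head difference: h(well A) − h(well G) = 26.14 − 28.39 = -2.25 m.

Δh ≈ -2.25 m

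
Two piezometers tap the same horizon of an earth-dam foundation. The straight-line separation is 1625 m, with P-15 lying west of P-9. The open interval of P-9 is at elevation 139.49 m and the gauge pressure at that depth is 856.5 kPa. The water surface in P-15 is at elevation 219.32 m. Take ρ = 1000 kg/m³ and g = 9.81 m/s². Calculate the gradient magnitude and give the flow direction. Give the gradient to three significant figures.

i ≈ 0.00460; groundwater flows toward the west

Pressure head at P-9: ψ = P/(ρg) = 856.5×1000 / (1000 × 9.81) = 87.31 m.
Total head at P-9: h = z + ψ = 139.49 + 87.31 = 226.80 m.
Total head at P-15: h = 219.32 m (water level in the piezometer is the total head).
Head difference: h(P-9) − h(P-15) = 226.80 − 219.32 = 7.48 m.
Hydraulic gradient: i = |Δh| / L = 7.48 / 1625 = 0.00460.
Flow is from higher to lower head: from P-9 toward P-15, i.e. toward the west.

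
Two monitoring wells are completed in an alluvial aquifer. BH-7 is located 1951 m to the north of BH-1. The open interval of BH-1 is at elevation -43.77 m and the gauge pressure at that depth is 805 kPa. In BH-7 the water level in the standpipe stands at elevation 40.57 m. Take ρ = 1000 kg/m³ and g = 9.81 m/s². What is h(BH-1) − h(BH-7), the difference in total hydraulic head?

Δh ≈ -2.28 m

Pressure head at BH-1: ψ = P/(ρg) = 805×1000 / (1000 × 9.81) = 82.06 m.
Total head at BH-1: h = z + ψ = -43.77 + 82.06 = 38.29 m.
Total head at BH-7: h = 40.57 m (water level in the piezometer is the total head).
Head difference: h(BH-1) − h(BH-7) = 38.29 − 40.57 = -2.28 m.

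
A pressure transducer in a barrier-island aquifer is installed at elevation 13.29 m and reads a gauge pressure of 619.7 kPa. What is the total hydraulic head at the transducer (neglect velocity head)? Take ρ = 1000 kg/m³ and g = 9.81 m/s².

h ≈ 76.46 m

ψ = P/(ρg) = 619.7×1000 / (1000 × 9.81) = 63.17 m.
h = z + ψ = 13.29 + 63.17 = 76.46 m.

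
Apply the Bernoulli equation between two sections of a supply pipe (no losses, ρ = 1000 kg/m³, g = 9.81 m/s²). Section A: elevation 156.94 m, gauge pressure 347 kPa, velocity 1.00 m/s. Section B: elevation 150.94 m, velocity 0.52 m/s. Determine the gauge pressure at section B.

P₂ ≈ 406 kPa

Pressure head at A: ψ₁ = P₁/(ρg) = 347×1000 / (1000 × 9.81) = 35.37 m.
Velocity heads: v₁²/2g = 1.00²/19.62 = 0.051 m; v₂²/2g = 0.52²/19.62 = 0.014 m.
Total head H = z₁ + ψ₁ + v₁²/2g = 156.94 + 35.37 + 0.051 = 192.36 m.
ψ₂ = H − z₂ − v₂²/2g = 192.36 − 150.94 − 0.014 = 41.41 m.
P₂ = ρgψ₂ = 1000 × 9.81 × 41.41 ≈ 406 kPa.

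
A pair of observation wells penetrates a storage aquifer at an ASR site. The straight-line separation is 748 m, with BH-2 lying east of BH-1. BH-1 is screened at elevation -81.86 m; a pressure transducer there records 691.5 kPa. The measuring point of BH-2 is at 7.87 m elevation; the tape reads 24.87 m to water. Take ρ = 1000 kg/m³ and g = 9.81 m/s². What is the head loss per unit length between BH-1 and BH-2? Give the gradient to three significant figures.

Pressure head at BH-1: ψ = P/(ρg) = 691.5×1000 / (1000 × 9.81) = 70.49 m.
Total head at BH-1: h = z + ψ = -81.86 + 70.49 = -11.37 m.
Total head at BH-2: h = 7.87 − 24.87 = -17.00 m.
Head difference: h(BH-1) − h(BH-2) = -11.37 − (-17.00) = 5.63 m.
Hydraulic gradient: i = |Δh| / L = 5.63 / 748 = 0.00753.

i ≈ 0.00753 m/m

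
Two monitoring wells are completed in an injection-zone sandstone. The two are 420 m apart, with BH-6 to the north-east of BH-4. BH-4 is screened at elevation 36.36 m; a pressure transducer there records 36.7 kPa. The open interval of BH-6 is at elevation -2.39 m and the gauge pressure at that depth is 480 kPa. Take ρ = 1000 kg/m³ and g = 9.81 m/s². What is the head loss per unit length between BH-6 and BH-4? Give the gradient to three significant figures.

i ≈ 0.0153 m/m

Pressure head at BH-4: ψ = P/(ρg) = 36.7×1000 / (1000 × 9.81) = 3.74 m.
Total head at BH-4: h = z + ψ = 36.36 + 3.74 = 40.10 m.
Pressure head at BH-6: ψ = P/(ρg) = 480×1000 / (1000 × 9.81) = 48.93 m.
Total head at BH-6: h = z + ψ = -2.39 + 48.93 = 46.54 m.
Head difference: h(BH-4) − h(BH-6) = 40.10 − 46.54 = -6.44 m.
Hydraulic gradient: i = |Δh| / L = 6.44 / 420 = 0.0153.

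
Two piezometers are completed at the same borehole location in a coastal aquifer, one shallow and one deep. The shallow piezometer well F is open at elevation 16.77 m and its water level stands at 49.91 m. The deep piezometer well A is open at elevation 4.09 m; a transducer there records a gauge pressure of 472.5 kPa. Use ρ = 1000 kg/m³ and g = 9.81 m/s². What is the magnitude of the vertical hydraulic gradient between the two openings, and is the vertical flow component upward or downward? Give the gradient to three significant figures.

Total head at well F: h = 49.91 m (water level in the standpipe).
Pressure head at well A: ψ = P/(ρg) = 472.5×1000 / (1000 × 9.81) = 48.17 m.
Total head at well A: h = z + ψ = 4.09 + 48.17 = 52.26 m.
Δh = h(well F) − h(well A) = 49.91 − 52.26 = -2.35 m.
Vertical separation Δz = 16.77 − 4.09 = 12.68 m.
|i_v| = |Δh| / Δz = 2.35 / 12.68 = 0.185.
Head is higher in the deep piezometer, so vertical flow is upward (discharge condition).

|i_v| ≈ 0.185; vertical flow is upward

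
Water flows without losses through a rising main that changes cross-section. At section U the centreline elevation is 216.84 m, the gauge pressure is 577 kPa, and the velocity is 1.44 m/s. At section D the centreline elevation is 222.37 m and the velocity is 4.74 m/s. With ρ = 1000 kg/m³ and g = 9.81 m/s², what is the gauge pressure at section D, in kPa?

Pressure head at U: ψ₁ = P₁/(ρg) = 577×1000 / (1000 × 9.81) = 58.82 m.
Velocity heads: v₁²/2g = 1.44²/19.62 = 0.106 m; v₂²/2g = 4.74²/19.62 = 1.145 m.
Total head H = z₁ + ψ₁ + v₁²/2g = 216.84 + 58.82 + 0.106 = 275.77 m.
ψ₂ = H − z₂ − v₂²/2g = 275.77 − 222.37 − 1.145 = 52.25 m.
P₂ = ρgψ₂ = 1000 × 9.81 × 52.25 ≈ 513 kPa.

P₂ ≈ 513 kPa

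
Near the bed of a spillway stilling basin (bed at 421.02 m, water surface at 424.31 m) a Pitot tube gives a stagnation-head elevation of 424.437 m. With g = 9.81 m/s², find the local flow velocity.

Near the bed, under hydrostatic conditions, the piezometric head (z + ψ) equals the free-surface elevation, 424.31 m.
Velocity head = total − piezometric = 424.437 − 424.31 = 0.127 m.
v = √(2g·h_v) = √(2 × 9.81 × 0.127) = 1.58 m/s.

v ≈ 1.58 m/s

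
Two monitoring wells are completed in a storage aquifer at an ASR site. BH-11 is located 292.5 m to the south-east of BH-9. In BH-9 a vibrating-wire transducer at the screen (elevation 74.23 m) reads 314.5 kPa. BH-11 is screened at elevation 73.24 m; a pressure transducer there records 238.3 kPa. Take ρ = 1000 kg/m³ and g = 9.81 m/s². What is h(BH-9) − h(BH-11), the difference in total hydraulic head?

Pressure head at BH-9: ψ = P/(ρg) = 314.5×1000 / (1000 × 9.81) = 32.06 m.
Total head at BH-9: h = z + ψ = 74.23 + 32.06 = 106.29 m.
Pressure head at BH-11: ψ = P/(ρg) = 238.3×1000 / (1000 × 9.81) = 24.29 m.
Total head at BH-11: h = z + ψ = 73.24 + 24.29 = 97.53 m.
Head difference: h(BH-9) − h(BH-11) = 106.29 − 97.53 = 8.76 m.

Δh ≈ 8.76 m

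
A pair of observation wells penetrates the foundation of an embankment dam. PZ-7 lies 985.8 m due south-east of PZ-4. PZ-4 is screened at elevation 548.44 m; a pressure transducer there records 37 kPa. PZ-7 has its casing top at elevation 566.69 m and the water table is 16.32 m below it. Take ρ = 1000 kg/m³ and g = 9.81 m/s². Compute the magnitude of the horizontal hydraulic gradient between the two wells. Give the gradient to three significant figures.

Pressure head at PZ-4: ψ = P/(ρg) = 37×1000 / (1000 × 9.81) = 3.77 m.
Total head at PZ-4: h = z + ψ = 548.44 + 3.77 = 552.21 m.
Total head at PZ-7: h = 566.69 − 16.32 = 550.37 m.
Head difference: h(PZ-4) − h(PZ-7) = 552.21 − 550.37 = 1.84 m.
Hydraulic gradient: i = |Δh| / L = 1.84 / 985.8 = 0.00187.

i ≈ 0.00187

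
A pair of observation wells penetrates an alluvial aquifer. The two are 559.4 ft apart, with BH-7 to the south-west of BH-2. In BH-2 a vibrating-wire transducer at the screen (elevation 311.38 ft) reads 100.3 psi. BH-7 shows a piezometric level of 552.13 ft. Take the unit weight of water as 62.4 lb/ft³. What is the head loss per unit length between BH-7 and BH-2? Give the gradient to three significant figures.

Pressure head at BH-2: ψ = 144·P/γ = 144 × 100.3 / 62.4 = 231.46 ft.
Total head at BH-2: h = z + ψ = 311.38 + 231.46 = 542.84 ft.
Total head at BH-7: h = 552.13 ft (water level in the piezometer is the total head).
Head difference: h(BH-2) − h(BH-7) = 542.84 − 552.13 = -9.29 ft.
Hydraulic gradient: i = |Δh| / L = 9.29 / 559.4 = 0.0166.

i ≈ 0.0166 ft/ft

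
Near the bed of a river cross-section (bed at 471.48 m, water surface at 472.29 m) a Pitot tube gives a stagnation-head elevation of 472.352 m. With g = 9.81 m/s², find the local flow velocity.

Near the bed, under hydrostatic conditions, the piezometric head (z + ψ) equals the free-surface elevation, 472.29 m.
Velocity head = total − piezometric = 472.352 − 472.29 = 0.062 m.
v = √(2g·h_v) = √(2 × 9.81 × 0.062) = 1.10 m/s.

v ≈ 1.10 m/s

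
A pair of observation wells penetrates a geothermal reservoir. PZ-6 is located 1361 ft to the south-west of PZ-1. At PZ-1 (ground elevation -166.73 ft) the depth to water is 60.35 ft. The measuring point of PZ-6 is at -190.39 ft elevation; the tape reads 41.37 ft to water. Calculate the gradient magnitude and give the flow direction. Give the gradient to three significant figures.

i ≈ 0.00344; groundwater flows toward the south-west

Total head at PZ-1: h = -166.73 − 60.35 = -227.08 ft.
Total head at PZ-6: h = -190.39 − 41.37 = -231.76 ft.
Head difference: h(PZ-1) − h(PZ-6) = -227.08 − (-231.76) = 4.68 ft.
Hydraulic gradient: i = |Δh| / L = 4.68 / 1361 = 0.00344.
Flow is from higher to lower head: from PZ-1 toward PZ-6, i.e. toward the south-west.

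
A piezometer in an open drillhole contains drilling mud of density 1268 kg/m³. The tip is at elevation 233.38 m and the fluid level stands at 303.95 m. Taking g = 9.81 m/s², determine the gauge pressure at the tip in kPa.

Pressure head ψ = h − z = 303.95 − 233.38 = 70.57 m.
P = ρgψ = 1268 × 9.81 × 70.57 = 877826 Pa ≈ 878 kPa.

P ≈ 878 kPa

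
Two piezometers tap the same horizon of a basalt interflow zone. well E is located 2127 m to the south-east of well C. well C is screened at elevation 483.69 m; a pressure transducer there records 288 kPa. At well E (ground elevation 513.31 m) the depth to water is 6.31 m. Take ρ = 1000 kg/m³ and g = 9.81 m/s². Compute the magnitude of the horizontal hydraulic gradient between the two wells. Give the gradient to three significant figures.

Pressure head at well C: ψ = P/(ρg) = 288×1000 / (1000 × 9.81) = 29.36 m.
Total head at well C: h = z + ψ = 483.69 + 29.36 = 513.05 m.
Total head at well E: h = 513.31 − 6.31 = 507.00 m.
Head difference: h(well C) − h(well E) = 513.05 − 507.00 = 6.05 m.
Hydraulic gradient: i = |Δh| / L = 6.05 / 2127 = 0.00284.

i ≈ 0.00284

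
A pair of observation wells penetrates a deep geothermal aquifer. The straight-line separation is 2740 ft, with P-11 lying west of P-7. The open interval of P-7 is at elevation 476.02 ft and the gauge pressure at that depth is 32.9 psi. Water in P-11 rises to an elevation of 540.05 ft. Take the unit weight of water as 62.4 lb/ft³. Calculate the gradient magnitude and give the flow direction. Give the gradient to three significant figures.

Pressure head at P-7: ψ = 144·P/γ = 144 × 32.9 / 62.4 = 75.92 ft.
Total head at P-7: h = z + ψ = 476.02 + 75.92 = 551.94 ft.
Total head at P-11: h = 540.05 ft (water level in the piezometer is the total head).
Head difference: h(P-7) − h(P-11) = 551.94 − 540.05 = 11.89 ft.
Hydraulic gradient: i = |Δh| / L = 11.89 / 2740 = 0.00434.
Flow is from higher to lower head: from P-7 toward P-11, i.e. toward the west.

i ≈ 0.00434; groundwater flows toward the west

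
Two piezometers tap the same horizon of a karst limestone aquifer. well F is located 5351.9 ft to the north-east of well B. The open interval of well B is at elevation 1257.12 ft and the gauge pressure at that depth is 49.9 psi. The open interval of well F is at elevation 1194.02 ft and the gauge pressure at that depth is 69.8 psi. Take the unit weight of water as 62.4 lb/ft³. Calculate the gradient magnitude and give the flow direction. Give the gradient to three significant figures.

Pressure head at well B: ψ = 144·P/γ = 144 × 49.9 / 62.4 = 115.15 ft.
Total head at well B: h = z + ψ = 1257.12 + 115.15 = 1372.27 ft.
Pressure head at well F: ψ = 144·P/γ = 144 × 69.8 / 62.4 = 161.08 ft.
Total head at well F: h = z + ψ = 1194.02 + 161.08 = 1355.10 ft.
Head difference: h(well B) − h(well F) = 1372.27 − 1355.10 = 17.17 ft.
Hydraulic gradient: i = |Δh| / L = 17.17 / 5351.9 = 0.00321.
Flow is from higher to lower head: from well B toward well F, i.e. toward the north-east.

i ≈ 0.00321; groundwater flows toward the north-east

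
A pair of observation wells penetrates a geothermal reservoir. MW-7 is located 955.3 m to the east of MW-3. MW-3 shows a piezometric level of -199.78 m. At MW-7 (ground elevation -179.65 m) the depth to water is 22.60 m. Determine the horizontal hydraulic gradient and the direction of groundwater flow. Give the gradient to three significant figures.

Total head at MW-3: h = -199.78 m (water level in the piezometer is the total head).
Total head at MW-7: h = -179.65 − 22.60 = -202.25 m.
Head difference: h(MW-3) − h(MW-7) = -199.78 − (-202.25) = 2.47 m.
Hydraulic gradient: i = |Δh| / L = 2.47 / 955.3 = 0.00259.
Flow is from higher to lower head: from MW-3 toward MW-7, i.e. toward the east.

i ≈ 0.00259; groundwater flows toward the east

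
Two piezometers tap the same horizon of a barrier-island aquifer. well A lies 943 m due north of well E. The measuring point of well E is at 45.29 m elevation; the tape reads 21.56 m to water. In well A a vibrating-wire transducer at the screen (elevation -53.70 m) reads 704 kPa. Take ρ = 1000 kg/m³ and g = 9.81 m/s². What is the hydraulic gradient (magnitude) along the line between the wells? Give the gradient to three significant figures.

Total head at well E: h = 45.29 − 21.56 = 23.73 m.
Pressure head at well A: ψ = P/(ρg) = 704×1000 / (1000 × 9.81) = 71.76 m.
Total head at well A: h = z + ψ = -53.70 + 71.76 = 18.06 m.
Head difference: h(well E) − h(well A) = 23.73 − 18.06 = 5.67 m.
Hydraulic gradient: i = |Δh| / L = 5.67 / 943 = 0.00601.

i ≈ 0.00601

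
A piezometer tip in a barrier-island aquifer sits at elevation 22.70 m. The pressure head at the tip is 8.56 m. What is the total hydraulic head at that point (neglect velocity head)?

h = z + ψ = 22.70 + 8.56 = 31.26 m.

h ≈ 31.26 m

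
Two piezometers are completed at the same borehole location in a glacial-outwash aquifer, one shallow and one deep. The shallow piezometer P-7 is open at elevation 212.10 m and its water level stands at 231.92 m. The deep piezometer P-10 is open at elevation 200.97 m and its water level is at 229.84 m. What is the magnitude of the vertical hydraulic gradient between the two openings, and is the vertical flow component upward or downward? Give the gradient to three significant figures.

|i_v| ≈ 0.187; vertical flow is downward

Total head at P-7: h = 231.92 m (water level in the standpipe).
Total head at P-10: h = 229.84 m.
Δh = h(P-7) − h(P-10) = 231.92 − 229.84 = 2.08 m.
Vertical separation Δz = 212.10 − 200.97 = 11.13 m.
|i_v| = |Δh| / Δz = 2.08 / 11.13 = 0.187.
Head is higher in the shallow piezometer, so vertical flow is downward (recharge condition).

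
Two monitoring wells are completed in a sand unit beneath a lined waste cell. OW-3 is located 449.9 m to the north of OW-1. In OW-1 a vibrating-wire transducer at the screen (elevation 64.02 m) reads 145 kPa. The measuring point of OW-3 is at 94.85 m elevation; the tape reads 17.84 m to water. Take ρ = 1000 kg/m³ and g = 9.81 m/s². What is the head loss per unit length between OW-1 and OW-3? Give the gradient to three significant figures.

Pressure head at OW-1: ψ = P/(ρg) = 145×1000 / (1000 × 9.81) = 14.78 m.
Total head at OW-1: h = z + ψ = 64.02 + 14.78 = 78.80 m.
Total head at OW-3: h = 94.85 − 17.84 = 77.01 m.
Head difference: h(OW-1) − h(OW-3) = 78.80 − 77.01 = 1.79 m.
Hydraulic gradient: i = |Δh| / L = 1.79 / 449.9 = 0.00398.

i ≈ 0.00398 m/m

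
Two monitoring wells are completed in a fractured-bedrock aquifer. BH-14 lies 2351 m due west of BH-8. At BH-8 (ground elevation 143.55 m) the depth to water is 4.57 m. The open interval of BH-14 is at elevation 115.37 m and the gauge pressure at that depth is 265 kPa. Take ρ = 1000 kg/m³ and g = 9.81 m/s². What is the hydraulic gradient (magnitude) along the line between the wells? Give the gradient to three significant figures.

i ≈ 0.00145

Total head at BH-8: h = 143.55 − 4.57 = 138.98 m.
Pressure head at BH-14: ψ = P/(ρg) = 265×1000 / (1000 × 9.81) = 27.01 m.
Total head at BH-14: h = z + ψ = 115.37 + 27.01 = 142.38 m.
Head difference: h(BH-8) − h(BH-14) = 138.98 − 142.38 = -3.40 m.
Hydraulic gradient: i = |Δh| / L = 3.40 / 2351 = 0.00145.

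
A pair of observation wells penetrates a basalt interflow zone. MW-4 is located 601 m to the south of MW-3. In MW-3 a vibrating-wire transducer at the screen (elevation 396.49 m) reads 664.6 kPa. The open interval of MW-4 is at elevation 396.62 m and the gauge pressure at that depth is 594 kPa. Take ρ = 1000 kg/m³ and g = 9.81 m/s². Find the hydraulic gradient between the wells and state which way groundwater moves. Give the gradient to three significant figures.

i ≈ 0.0118; groundwater flows toward the south

Pressure head at MW-3: ψ = P/(ρg) = 664.6×1000 / (1000 × 9.81) = 67.75 m.
Total head at MW-3: h = z + ψ = 396.49 + 67.75 = 464.24 m.
Pressure head at MW-4: ψ = P/(ρg) = 594×1000 / (1000 × 9.81) = 60.55 m.
Total head at MW-4: h = z + ψ = 396.62 + 60.55 = 457.17 m.
Head difference: h(MW-3) − h(MW-4) = 464.24 − 457.17 = 7.07 m.
Hydraulic gradient: i = |Δh| / L = 7.07 / 601 = 0.0118.
Flow is from higher to lower head: from MW-3 toward MW-4, i.e. toward the south.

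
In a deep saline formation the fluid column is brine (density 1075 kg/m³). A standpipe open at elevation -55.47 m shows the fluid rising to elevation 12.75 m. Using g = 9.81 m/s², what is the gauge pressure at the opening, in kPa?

Pressure head ψ = h − z = 12.75 − (-55.47) = 68.22 m.
P = ρgψ = 1075 × 9.81 × 68.22 = 719431 Pa ≈ 719 kPa.

P ≈ 719 kPa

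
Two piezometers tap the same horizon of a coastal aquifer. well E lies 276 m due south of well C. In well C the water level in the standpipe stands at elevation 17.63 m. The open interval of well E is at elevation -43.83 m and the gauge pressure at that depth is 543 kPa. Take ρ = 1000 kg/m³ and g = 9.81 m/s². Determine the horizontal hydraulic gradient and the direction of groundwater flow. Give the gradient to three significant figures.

i ≈ 0.0221; groundwater flows toward the south

Total head at well C: h = 17.63 m (water level in the piezometer is the total head).
Pressure head at well E: ψ = P/(ρg) = 543×1000 / (1000 × 9.81) = 55.35 m.
Total head at well E: h = z + ψ = -43.83 + 55.35 = 11.52 m.
Head difference: h(well C) − h(well E) = 17.63 − 11.52 = 6.11 m.
Hydraulic gradient: i = |Δh| / L = 6.11 / 276 = 0.0221.
Flow is from higher to lower head: from well C toward well E, i.e. toward the south.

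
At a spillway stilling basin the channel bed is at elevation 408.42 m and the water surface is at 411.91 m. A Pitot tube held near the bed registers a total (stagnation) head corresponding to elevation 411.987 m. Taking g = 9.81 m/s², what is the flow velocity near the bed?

Near the bed, under hydrostatic conditions, the piezometric head (z + ψ) equals the free-surface elevation, 411.91 m.
Velocity head = total − piezometric = 411.987 − 411.91 = 0.077 m.
v = √(2g·h_v) = √(2 × 9.81 × 0.077) = 1.23 m/s.

v ≈ 1.23 m/s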